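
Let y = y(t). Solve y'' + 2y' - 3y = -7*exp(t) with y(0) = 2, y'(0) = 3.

y = -11*exp(-3*t)/16 + 43*exp(t)/16 - 7*t*exp(t)/4

Characteristic equation r² + 2r - 3 = 0 factors as (r + 3)(r - 1) = 0, so r = -3, 1.
Hence y_h = C1*exp(-3*t) + C2*exp(t).
Since exp(t) solves the homogeneous equation (r = 1 is a root of multiplicity 1), multiply the trial by t. Try y_p = A*t*exp(t). Substituting into the equation and dividing by exp(t) gives A = -7/4, so y_p = -7*t*exp(t)/4.
General solution: y = C1*exp(-3*t) + C2*exp(t) - 7*t*exp(t)/4.
Apply the initial conditions: y(0) = C1 + C2 = 2 and y'(0) = -7/4 + C2 - 3*C1 = 3. Solving gives C1 = -11/16, C2 = 43/16.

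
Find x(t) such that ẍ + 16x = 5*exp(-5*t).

Characteristic equation r² + 16 = 0 has discriminant (0)² - 4·(16) = -64 < 0, so r = ± 4i.
Hence x_h = C1*cos(4*t) + C2*sin(4*t).
Try x_p = A*exp(-5*t). Substituting into the equation and dividing by exp(-5*t) gives A = 5/41, so x_p = 5*exp(-5*t)/41.

x = 5*exp(-5*t)/41 + C1*cos(4*t) + C2*sin(4*t)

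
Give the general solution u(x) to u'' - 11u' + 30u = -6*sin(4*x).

Characteristic equation r² - 11r + 30 = 0 factors as (r - 5)(r - 6) = 0, so r = 5, 6.
Hence u_h = C1*exp(5*x) + C2*exp(6*x).
Try u_p = A*cos(4*x) + B*sin(4*x). Substituting and equating the coefficients of cos(4x) and sin(4x) gives A = -66/533, B = -21/533, so u_p = -66*cos(4*x)/533 - 21*sin(4*x)/533.

u = -66*cos(4*x)/533 - 21*sin(4*x)/533 + C1*exp(5*x) + C2*exp(6*x)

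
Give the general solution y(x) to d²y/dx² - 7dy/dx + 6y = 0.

y = C1*exp(6*x) + C2*exp(x)

Characteristic equation r² - 7r + 6 = 0 factors as (r - 6)(r - 1) = 0, so r = 6, 1.
Hence y_h = C1*exp(6*x) + C2*exp(x).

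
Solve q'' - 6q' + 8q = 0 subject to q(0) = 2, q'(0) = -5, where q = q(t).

Characteristic equation r² - 6r + 8 = 0 factors as (r - 2)(r - 4) = 0, so r = 2, 4.
Hence q_h = C1*exp(2*t) + C2*exp(4*t).
Apply the initial conditions: q(0) = C1 + C2 = 2 and q'(0) = 2*C1 + 4*C2 = -5. Solving gives C1 = 13/2, C2 = -9/2.

q = -9*exp(4*t)/2 + 13*exp(2*t)/2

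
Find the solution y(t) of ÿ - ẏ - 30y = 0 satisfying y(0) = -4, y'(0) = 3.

y = -27*exp(-5*t)/11 - 17*exp(6*t)/11

Characteristic equation r² - r - 30 = 0 factors as (r - 6)(r + 5) = 0, so r = 6, -5.
Hence y_h = C1*exp(6*t) + C2*exp(-5*t).
Apply the initial conditions: y(0) = C1 + C2 = -4 and y'(0) = -5*C2 + 6*C1 = 3. Solving gives C1 = -17/11, C2 = -27/11.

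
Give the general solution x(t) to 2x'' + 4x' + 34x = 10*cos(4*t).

Divide through by 2: x'' + 2x' + 17x = 5*cos(4*t).
Characteristic equation r² + 2r + 17 = 0 has discriminant (2)² - 4·(17) = -64 < 0, so r = -1 ± 4i.
Hence x_h = C1*cos(4*t)*exp(-t) + C2*exp(-t)*sin(4*t).
Try x_p = A*cos(4*t) + B*sin(4*t). Substituting and equating the coefficients of cos(4t) and sin(4t) gives A = 1/13, B = 8/13, so x_p = cos(4*t)/13 + 8*sin(4*t)/13.

x = cos(4*t)/13 + 8*sin(4*t)/13 + C1*cos(4*t)*exp(-t) + C2*exp(-t)*sin(4*t)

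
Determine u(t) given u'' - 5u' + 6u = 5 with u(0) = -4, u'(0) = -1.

u = 5/6 - 27*exp(2*t)/2 + 26*exp(3*t)/3

Characteristic equation r² - 5r + 6 = 0 factors as (r - 2)(r - 3) = 0, so r = 2, 3.
Hence u_h = C1*exp(2*t) + C2*exp(3*t).
For the particular solution try u_p = A0. Substituting and matching coefficients of each power of t gives A0 = 5/6, so u_p = 5/6.
General solution: u = 5/6 + C1*exp(2*t) + C2*exp(3*t).
Apply the initial conditions: u(0) = 5/6 + C1 + C2 = -4 and u'(0) = 2*C1 + 3*C2 = -1. Solving gives C1 = -27/2, C2 = 26/3.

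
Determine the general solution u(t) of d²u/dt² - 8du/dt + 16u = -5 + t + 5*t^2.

Characteristic equation r² - 8r + 16 = 0 has discriminant (-8)² - 4·(16) = 0, so r = 4 is a repeated root.
Hence u_h = (C1 + C2*t)*exp(4*t).
For the particular solution try u_p = A0 + A1*t + A2*t^2. Substituting and matching coefficients of each power of t gives A0 = -21/128, A1 = 3/8, A2 = 5/16, so u_p = -21/128 + 3*t/8 + 5*t^2/16.

u = -21/128 + 3*t/8 + 5*t**2/16 + C1*exp(4*t) + C2*t*exp(4*t)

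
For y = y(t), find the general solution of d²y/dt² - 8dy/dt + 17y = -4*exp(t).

Characteristic equation r² - 8r + 17 = 0 has discriminant (-8)² - 4·(17) = -4 < 0, so r = 4 ± i.
Hence y_h = C1*cos(t)*exp(4*t) + C2*exp(4*t)*sin(t).
Try y_p = A*exp(t). Substituting into the equation and dividing by exp(t) gives A = -2/5, so y_p = -2*exp(t)/5.

y = -2*exp(t)/5 + C1*cos(t)*exp(4*t) + C2*exp(4*t)*sin(t)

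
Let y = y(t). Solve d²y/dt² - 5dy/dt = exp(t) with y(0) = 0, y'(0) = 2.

y = -1/5 - exp(t)/4 + 9*exp(5*t)/20

Characteristic equation r² - 5r = 0 factors as (r - 5)r = 0, so r = 5, 0.
Hence y_h = C1*exp(5*t) + C2.
Try y_p = A*exp(t). Substituting into the equation and dividing by exp(t) gives A = -1/4, so y_p = -exp(t)/4.
General solution: y = C2 - exp(t)/4 + C1*exp(5*t).
Apply the initial conditions: y(0) = -1/4 + C1 + C2 = 0 and y'(0) = -1/4 + 5*C1 = 2. Solving gives C1 = 9/20, C2 = -1/5.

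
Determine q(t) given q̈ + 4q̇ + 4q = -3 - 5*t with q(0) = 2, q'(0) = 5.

q = 1/2 - 5*t/4 + 3*exp(-2*t)/2 + 37*t*exp(-2*t)/4

Characteristic equation r² + 4r + 4 = 0 has discriminant (4)² - 4·(4) = 0, so r = -2 is a repeated root.
Hence q_h = (C1 + C2*t)*exp(-2*t).
For the particular solution try q_p = A0 + A1*t. Substituting and matching coefficients of each power of t gives A0 = 1/2, A1 = -5/4, so q_p = 1/2 - 5*t/4.
General solution: q = 1/2 - 5*t/4 + C1*exp(-2*t) + C2*t*exp(-2*t).
Apply the initial conditions: q(0) = 1/2 + C1 = 2 and q'(0) = -5/4 + C2 - 2*C1 = 5. Solving gives C1 = 3/2, C2 = 37/4.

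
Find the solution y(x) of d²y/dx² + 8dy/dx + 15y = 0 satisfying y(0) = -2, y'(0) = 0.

Characteristic equation r² + 8r + 15 = 0 factors as (r + 3)(r + 5) = 0, so r = -3, -5.
Hence y_h = C1*exp(-3*x) + C2*exp(-5*x).
Apply the initial conditions: y(0) = C1 + C2 = -2 and y'(0) = -5*C2 - 3*C1 = 0. Solving gives C1 = -5, C2 = 3.

y = -5*exp(-3*x) + 3*exp(-5*x)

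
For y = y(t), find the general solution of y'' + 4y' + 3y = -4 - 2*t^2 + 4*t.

y = -136/27 - 2*t**2/3 + 28*t/9 + C1*exp(-t) + C2*exp(-3*t)

Characteristic equation r² + 4r + 3 = 0 factors as (r + 1)(r + 3) = 0, so r = -1, -3.
Hence y_h = C1*exp(-t) + C2*exp(-3*t).
For the particular solution try y_p = A0 + A1*t + A2*t^2. Substituting and matching coefficients of each power of t gives A0 = -136/27, A1 = 28/9, A2 = -2/3, so y_p = -136/27 - 2*t^2/3 + 28*t/9.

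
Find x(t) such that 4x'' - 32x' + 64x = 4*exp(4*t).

x = C1*exp(4*t) + t**2*exp(4*t)/2 + C2*t*exp(4*t)

Divide through by 4: x'' - 8x' + 16x = exp(4*t).
Characteristic equation r² - 8r + 16 = 0 has discriminant (-8)² - 4·(16) = 0, so r = 4 is a repeated root.
Hence x_h = (C1 + C2*t)*exp(4*t).
Since exp(4*t) solves the homogeneous equation (r = 4 is a root of multiplicity 2), multiply the trial by t^2. Try x_p = A*t^2*exp(4*t). Substituting into the equation and dividing by exp(4*t) gives A = 1/2, so x_p = t^2*exp(4*t)/2.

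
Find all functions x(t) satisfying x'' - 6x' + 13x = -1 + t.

x = -7/169 + t/13 + C1*cos(2*t)*exp(3*t) + C2*exp(3*t)*sin(2*t)

Characteristic equation r² - 6r + 13 = 0 has discriminant (-6)² - 4·(13) = -16 < 0, so r = 3 ± 2i.
Hence x_h = C1*cos(2*t)*exp(3*t) + C2*exp(3*t)*sin(2*t).
For the particular solution try x_p = A0 + A1*t. Substituting and matching coefficients of each power of t gives A0 = -7/169, A1 = 1/13, so x_p = -7/169 + t/13.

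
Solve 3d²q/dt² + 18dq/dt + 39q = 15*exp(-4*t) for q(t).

Divide through by 3: q'' + 6q' + 13q = 5*exp(-4*t).
Characteristic equation r² + 6r + 13 = 0 has discriminant (6)² - 4·(13) = -16 < 0, so r = -3 ± 2i.
Hence q_h = C1*cos(2*t)*exp(-3*t) + C2*exp(-3*t)*sin(2*t).
Try q_p = A*exp(-4*t). Substituting into the equation and dividing by exp(-4*t) gives A = 1, so q_p = exp(-4*t).

q = C1*cos(2*t)*exp(-3*t) + C2*exp(-3*t)*sin(2*t) + exp(-4*t)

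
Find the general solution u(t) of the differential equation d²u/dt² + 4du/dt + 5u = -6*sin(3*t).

u = 3*sin(3*t)/20 + 9*cos(3*t)/20 + C1*cos(t)*exp(-2*t) + C2*exp(-2*t)*sin(t)

Characteristic equation r² + 4r + 5 = 0 has discriminant (4)² - 4·(5) = -4 < 0, so r = -2 ± i.
Hence u_h = C1*cos(t)*exp(-2*t) + C2*exp(-2*t)*sin(t).
Try u_p = A*cos(3*t) + B*sin(3*t). Substituting and equating the coefficients of cos(3t) and sin(3t) gives A = 9/20, B = 3/20, so u_p = 3*sin(3*t)/20 + 9*cos(3*t)/20.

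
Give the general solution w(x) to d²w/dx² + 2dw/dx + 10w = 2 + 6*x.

w = 2/25 + 3*x/5 + C1*cos(3*x)*exp(-x) + C2*exp(-x)*sin(3*x)

Characteristic equation r² + 2r + 10 = 0 has discriminant (2)² - 4·(10) = -36 < 0, so r = -1 ± 3i.
Hence w_h = C1*cos(3*x)*exp(-x) + C2*exp(-x)*sin(3*x).
For the particular solution try w_p = A0 + A1*x. Substituting and matching coefficients of each power of x gives A0 = 2/25, A1 = 3/5, so w_p = 2/25 + 3*x/5.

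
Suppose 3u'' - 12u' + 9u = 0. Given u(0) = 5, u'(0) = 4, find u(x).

Divide through by 3: u'' - 4u' + 3u = 0.
Characteristic equation r² - 4r + 3 = 0 factors as (r - 1)(r - 3) = 0, so r = 1, 3.
Hence u_h = C1*exp(x) + C2*exp(3*x).
Apply the initial conditions: u(0) = C1 + C2 = 5 and u'(0) = C1 + 3*C2 = 4. Solving gives C1 = 11/2, C2 = -1/2.

u = -exp(3*x)/2 + 11*exp(x)/2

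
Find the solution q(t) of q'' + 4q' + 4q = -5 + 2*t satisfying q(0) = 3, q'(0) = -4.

q = -7/4 + t/2 + 19*exp(-2*t)/4 + 5*t*exp(-2*t)

Characteristic equation r² + 4r + 4 = 0 has discriminant (4)² - 4·(4) = 0, so r = -2 is a repeated root.
Hence q_h = (C1 + C2*t)*exp(-2*t).
For the particular solution try q_p = A0 + A1*t. Substituting and matching coefficients of each power of t gives A0 = -7/4, A1 = 1/2, so q_p = -7/4 + t/2.
General solution: q = -7/4 + t/2 + C1*exp(-2*t) + C2*t*exp(-2*t).
Apply the initial conditions: q(0) = -7/4 + C1 = 3 and q'(0) = 1/2 + C2 - 2*C1 = -4. Solving gives C1 = 19/4, C2 = 5.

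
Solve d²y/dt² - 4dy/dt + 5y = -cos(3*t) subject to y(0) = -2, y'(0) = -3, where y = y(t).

y = cos(3*t)/40 + 3*sin(3*t)/40 - 81*cos(t)*exp(2*t)/40 + 33*exp(2*t)*sin(t)/40

Characteristic equation r² - 4r + 5 = 0 has discriminant (-4)² - 4·(5) = -4 < 0, so r = 2 ± i.
Hence y_h = C1*cos(t)*exp(2*t) + C2*exp(2*t)*sin(t).
Try y_p = A*cos(3*t) + B*sin(3*t). Substituting and equating the coefficients of cos(3t) and sin(3t) gives A = 1/40, B = 3/40, so y_p = cos(3*t)/40 + 3*sin(3*t)/40.
General solution: y = cos(3*t)/40 + 3*sin(3*t)/40 + C1*cos(t)*exp(2*t) + C2*exp(2*t)*sin(t).
Apply the initial conditions: y(0) = 1/40 + C1 = -2 and y'(0) = 9/40 + C2 + 2*C1 = -3. Solving gives C1 = -81/40, C2 = 33/40.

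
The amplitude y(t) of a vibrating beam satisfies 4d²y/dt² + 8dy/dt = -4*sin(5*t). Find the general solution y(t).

Divide through by 4: y'' + 2y' = -sin(5*t).
Characteristic equation r² + 2r = 0 factors as (r + 2)r = 0, so r = -2, 0.
Hence y_h = C1*exp(-2*t) + C2.
Try y_p = A*cos(5*t) + B*sin(5*t). Substituting and equating the coefficients of cos(5t) and sin(5t) gives A = 2/145, B = 1/29, so y_p = sin(5*t)/29 + 2*cos(5*t)/145.

y = C2 + sin(5*t)/29 + 2*cos(5*t)/145 + C1*exp(-2*t)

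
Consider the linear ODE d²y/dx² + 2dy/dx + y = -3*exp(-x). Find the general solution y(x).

y = C1*exp(-x) - 3*x**2*exp(-x)/2 + C2*x*exp(-x)

Characteristic equation r² + 2r + 1 = 0 has discriminant (2)² - 4·(1) = 0, so r = -1 is a repeated root.
Hence y_h = (C1 + C2*x)*exp(-x).
Since exp(-x) solves the homogeneous equation (r = -1 is a root of multiplicity 2), multiply the trial by x^2. Try y_p = A*x^2*exp(-x). Substituting into the equation and dividing by exp(-x) gives A = -3/2, so y_p = -3*x^2*exp(-x)/2.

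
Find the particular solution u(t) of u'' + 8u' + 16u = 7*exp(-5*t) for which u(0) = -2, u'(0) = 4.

u = -9*exp(-4*t) + 7*exp(-5*t) + 3*t*exp(-4*t)

Characteristic equation r² + 8r + 16 = 0 has discriminant (8)² - 4·(16) = 0, so r = -4 is a repeated root.
Hence u_h = (C1 + C2*t)*exp(-4*t).
Try u_p = A*exp(-5*t). Substituting into the equation and dividing by exp(-5*t) gives A = 7, so u_p = 7*exp(-5*t).
General solution: u = 7*exp(-5*t) + C1*exp(-4*t) + C2*t*exp(-4*t).
Apply the initial conditions: u(0) = 7 + C1 = -2 and u'(0) = -35 + C2 - 4*C1 = 4. Solving gives C1 = -9, C2 = 3.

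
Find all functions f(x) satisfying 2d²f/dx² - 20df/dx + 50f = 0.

Divide through by 2: f'' - 10f' + 25f = 0.
Characteristic equation r² - 10r + 25 = 0 has discriminant (-10)² - 4·(25) = 0, so r = 5 is a repeated root.
Hence f_h = (C1 + C2*x)*exp(5*x).

f = C1*exp(5*x) + C2*x*exp(5*x)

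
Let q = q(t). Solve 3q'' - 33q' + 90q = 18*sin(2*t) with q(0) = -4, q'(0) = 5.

q = -853*exp(5*t)/29 + 33*cos(2*t)/290 + 39*sin(2*t)/290 + 253*exp(6*t)/10

Divide through by 3: q'' - 11q' + 30q = 6*sin(2*t).
Characteristic equation r² - 11r + 30 = 0 factors as (r - 5)(r - 6) = 0, so r = 5, 6.
Hence q_h = C1*exp(5*t) + C2*exp(6*t).
Try q_p = A*cos(2*t) + B*sin(2*t). Substituting and equating the coefficients of cos(2t) and sin(2t) gives A = 33/290, B = 39/290, so q_p = 33*cos(2*t)/290 + 39*sin(2*t)/290.
General solution: q = 33*cos(2*t)/290 + 39*sin(2*t)/290 + C1*exp(5*t) + C2*exp(6*t).
Apply the initial conditions: q(0) = 33/290 + C1 + C2 = -4 and q'(0) = 39/145 + 5*C1 + 6*C2 = 5. Solving gives C1 = -853/29, C2 = 253/10.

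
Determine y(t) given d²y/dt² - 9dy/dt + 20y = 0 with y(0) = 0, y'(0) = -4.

Characteristic equation r² - 9r + 20 = 0 factors as (r - 5)(r - 4) = 0, so r = 5, 4.
Hence y_h = C1*exp(5*t) + C2*exp(4*t).
Apply the initial conditions: y(0) = C1 + C2 = 0 and y'(0) = 4*C2 + 5*C1 = -4. Solving gives C1 = -4, C2 = 4.

y = -4*exp(5*t) + 4*exp(4*t)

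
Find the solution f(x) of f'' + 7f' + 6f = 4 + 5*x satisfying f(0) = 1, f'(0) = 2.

Characteristic equation r² + 7r + 6 = 0 factors as (r + 6)(r + 1) = 0, so r = -6, -1.
Hence f_h = C1*exp(-6*x) + C2*exp(-x).
For the particular solution try f_p = A0 + A1*x. Substituting and matching coefficients of each power of x gives A0 = -11/36, A1 = 5/6, so f_p = -11/36 + 5*x/6.
General solution: f = -11/36 + 5*x/6 + C1*exp(-6*x) + C2*exp(-x).
Apply the initial conditions: f(0) = -11/36 + C1 + C2 = 1 and f'(0) = 5/6 - C2 - 6*C1 = 2. Solving gives C1 = -89/180, C2 = 9/5.

f = -11/36 - 89*exp(-6*x)/180 + 5*x/6 + 9*exp(-x)/5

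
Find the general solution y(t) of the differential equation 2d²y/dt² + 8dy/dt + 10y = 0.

y = C1*cos(t)*exp(-2*t) + C2*exp(-2*t)*sin(t)

Divide through by 2: y'' + 4y' + 5y = 0.
Characteristic equation r² + 4r + 5 = 0 has discriminant (4)² - 4·(5) = -4 < 0, so r = -2 ± i.
Hence y_h = C1*cos(t)*exp(-2*t) + C2*exp(-2*t)*sin(t).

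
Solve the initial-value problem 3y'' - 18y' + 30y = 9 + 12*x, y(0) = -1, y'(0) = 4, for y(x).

Divide through by 3: y'' - 6y' + 10y = 3 + 4*x.
Characteristic equation r² - 6r + 10 = 0 has discriminant (-6)² - 4·(10) = -4 < 0, so r = 3 ± i.
Hence y_h = C1*cos(x)*exp(3*x) + C2*exp(3*x)*sin(x).
For the particular solution try y_p = A0 + A1*x. Substituting and matching coefficients of each power of x gives A0 = 27/50, A1 = 2/5, so y_p = 27/50 + 2*x/5.
General solution: y = 27/50 + 2*x/5 + C1*cos(x)*exp(3*x) + C2*exp(3*x)*sin(x).
Apply the initial conditions: y(0) = 27/50 + C1 = -1 and y'(0) = 2/5 + C2 + 3*C1 = 4. Solving gives C1 = -77/50, C2 = 411/50.

y = 27/50 + 2*x/5 - 77*cos(x)*exp(3*x)/50 + 411*exp(3*x)*sin(x)/50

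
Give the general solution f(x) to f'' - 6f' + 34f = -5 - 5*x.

f = -50/289 - 5*x/34 + C1*cos(5*x)*exp(3*x) + C2*exp(3*x)*sin(5*x)

Characteristic equation r² - 6r + 34 = 0 has discriminant (-6)² - 4·(34) = -100 < 0, so r = 3 ± 5i.
Hence f_h = C1*cos(5*x)*exp(3*x) + C2*exp(3*x)*sin(5*x).
For the particular solution try f_p = A0 + A1*x. Substituting and matching coefficients of each power of x gives A0 = -50/289, A1 = -5/34, so f_p = -50/289 - 5*x/34.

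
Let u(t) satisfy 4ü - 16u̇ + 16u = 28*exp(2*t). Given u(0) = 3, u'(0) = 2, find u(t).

u = 3*exp(2*t) - 4*t*exp(2*t) + 7*t**2*exp(2*t)/2

Divide through by 4: u'' - 4u' + 4u = 7*exp(2*t).
Characteristic equation r² - 4r + 4 = 0 has discriminant (-4)² - 4·(4) = 0, so r = 2 is a repeated root.
Hence u_h = (C1 + C2*t)*exp(2*t).
Since exp(2*t) solves the homogeneous equation (r = 2 is a root of multiplicity 2), multiply the trial by t^2. Try u_p = A*t^2*exp(2*t). Substituting into the equation and dividing by exp(2*t) gives A = 7/2, so u_p = 7*t^2*exp(2*t)/2.
General solution: u = C1*exp(2*t) + 7*t^2*exp(2*t)/2 + C2*t*exp(2*t).
Apply the initial conditions: u(0) = C1 = 3 and u'(0) = C2 + 2*C1 = 2. Solving gives C1 = 3, C2 = -4.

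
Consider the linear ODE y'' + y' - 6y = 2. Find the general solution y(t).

Characteristic equation r² + r - 6 = 0 factors as (r + 3)(r - 2) = 0, so r = -3, 2.
Hence y_h = C1*exp(-3*t) + C2*exp(2*t).
For the particular solution try y_p = A0. Substituting and matching coefficients of each power of t gives A0 = -1/3, so y_p = -1/3.

y = -1/3 + C1*exp(-3*t) + C2*exp(2*t)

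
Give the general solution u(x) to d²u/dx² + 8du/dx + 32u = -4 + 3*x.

u = -19/128 + 3*x/32 + C1*cos(4*x)*exp(-4*x) + C2*exp(-4*x)*sin(4*x)

Characteristic equation r² + 8r + 32 = 0 has discriminant (8)² - 4·(32) = -64 < 0, so r = -4 ± 4i.
Hence u_h = C1*cos(4*x)*exp(-4*x) + C2*exp(-4*x)*sin(4*x).
For the particular solution try u_p = A0 + A1*x. Substituting and matching coefficients of each power of x gives A0 = -19/128, A1 = 3/32, so u_p = -19/128 + 3*x/32.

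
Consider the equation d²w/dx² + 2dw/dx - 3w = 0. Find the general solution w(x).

w = C1*exp(-3*x) + C2*exp(x)

Characteristic equation r² + 2r - 3 = 0 factors as (r + 3)(r - 1) = 0, so r = -3, 1.
Hence w_h = C1*exp(-3*x) + C2*exp(x).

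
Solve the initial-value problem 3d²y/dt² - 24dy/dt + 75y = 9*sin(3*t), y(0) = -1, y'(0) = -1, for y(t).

Divide through by 3: y'' - 8y' + 25y = 3*sin(3*t).
Characteristic equation r² - 8r + 25 = 0 has discriminant (-8)² - 4·(25) = -36 < 0, so r = 4 ± 3i.
Hence y_h = C1*cos(3*t)*exp(4*t) + C2*exp(4*t)*sin(3*t).
Try y_p = A*cos(3*t) + B*sin(3*t). Substituting and equating the coefficients of cos(3t) and sin(3t) gives A = 9/104, B = 3/52, so y_p = 3*sin(3*t)/52 + 9*cos(3*t)/104.
General solution: y = 3*sin(3*t)/52 + 9*cos(3*t)/104 + C1*cos(3*t)*exp(4*t) + C2*exp(4*t)*sin(3*t).
Apply the initial conditions: y(0) = 9/104 + C1 = -1 and y'(0) = 9/52 + 3*C2 + 4*C1 = -1. Solving gives C1 = -113/104, C2 = 55/52.

y = 3*sin(3*t)/52 + 9*cos(3*t)/104 - 113*cos(3*t)*exp(4*t)/104 + 55*exp(4*t)*sin(3*t)/52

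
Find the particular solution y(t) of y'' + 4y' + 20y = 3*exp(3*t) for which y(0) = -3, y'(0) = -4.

y = 3*exp(3*t)/41 - 425*exp(-2*t)*sin(4*t)/164 - 126*cos(4*t)*exp(-2*t)/41

Characteristic equation r² + 4r + 20 = 0 has discriminant (4)² - 4·(20) = -64 < 0, so r = -2 ± 4i.
Hence y_h = C1*cos(4*t)*exp(-2*t) + C2*exp(-2*t)*sin(4*t).
Try y_p = A*exp(3*t). Substituting into the equation and dividing by exp(3*t) gives A = 3/41, so y_p = 3*exp(3*t)/41.
General solution: y = 3*exp(3*t)/41 + C1*cos(4*t)*exp(-2*t) + C2*exp(-2*t)*sin(4*t).
Apply the initial conditions: y(0) = 3/41 + C1 = -3 and y'(0) = 9/41 - 2*C1 + 4*C2 = -4. Solving gives C1 = -126/41, C2 = -425/164.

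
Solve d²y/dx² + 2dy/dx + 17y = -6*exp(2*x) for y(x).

y = -6*exp(2*x)/25 + C1*cos(4*x)*exp(-x) + C2*exp(-x)*sin(4*x)

Characteristic equation r² + 2r + 17 = 0 has discriminant (2)² - 4·(17) = -64 < 0, so r = -1 ± 4i.
Hence y_h = C1*cos(4*x)*exp(-x) + C2*exp(-x)*sin(4*x).
Try y_p = A*exp(2*x). Substituting into the equation and dividing by exp(2*x) gives A = -6/25, so y_p = -6*exp(2*x)/25.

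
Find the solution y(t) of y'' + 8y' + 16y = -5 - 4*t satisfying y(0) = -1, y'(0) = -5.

Characteristic equation r² + 8r + 16 = 0 has discriminant (8)² - 4·(16) = 0, so r = -4 is a repeated root.
Hence y_h = (C1 + C2*t)*exp(-4*t).
For the particular solution try y_p = A0 + A1*t. Substituting and matching coefficients of each power of t gives A0 = -3/16, A1 = -1/4, so y_p = -3/16 - t/4.
General solution: y = -3/16 - t/4 + C1*exp(-4*t) + C2*t*exp(-4*t).
Apply the initial conditions: y(0) = -3/16 + C1 = -1 and y'(0) = -1/4 + C2 - 4*C1 = -5. Solving gives C1 = -13/16, C2 = -8.

y = -3/16 - 13*exp(-4*t)/16 - t/4 - 8*t*exp(-4*t)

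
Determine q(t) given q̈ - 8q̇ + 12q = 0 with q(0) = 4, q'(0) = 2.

Characteristic equation r² - 8r + 12 = 0 factors as (r - 2)(r - 6) = 0, so r = 2, 6.
Hence q_h = C1*exp(2*t) + C2*exp(6*t).
Apply the initial conditions: q(0) = C1 + C2 = 4 and q'(0) = 2*C1 + 6*C2 = 2. Solving gives C1 = 11/2, C2 = -3/2.

q = -3*exp(6*t)/2 + 11*exp(2*t)/2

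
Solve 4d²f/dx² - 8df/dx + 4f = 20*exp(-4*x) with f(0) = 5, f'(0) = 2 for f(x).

Divide through by 4: f'' - 2f' + f = 5*exp(-4*x).
Characteristic equation r² - 2r + 1 = 0 has discriminant (-2)² - 4·(1) = 0, so r = 1 is a repeated root.
Hence f_h = (C1 + C2*x)*exp(x).
Try f_p = A*exp(-4*x). Substituting into the equation and dividing by exp(-4*x) gives A = 1/5, so f_p = exp(-4*x)/5.
General solution: f = exp(-4*x)/5 + C1*exp(x) + C2*x*exp(x).
Apply the initial conditions: f(0) = 1/5 + C1 = 5 and f'(0) = -4/5 + C1 + C2 = 2. Solving gives C1 = 24/5, C2 = -2.

f = exp(-4*x)/5 + 24*exp(x)/5 - 2*x*exp(x)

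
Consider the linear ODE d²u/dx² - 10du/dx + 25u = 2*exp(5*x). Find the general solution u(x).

Characteristic equation r² - 10r + 25 = 0 has discriminant (-10)² - 4·(25) = 0, so r = 5 is a repeated root.
Hence u_h = (C1 + C2*x)*exp(5*x).
Since exp(5*x) solves the homogeneous equation (r = 5 is a root of multiplicity 2), multiply the trial by x^2. Try u_p = A*x^2*exp(5*x). Substituting into the equation and dividing by exp(5*x) gives A = 1, so u_p = x^2*exp(5*x).

u = C1*exp(5*x) + x**2*exp(5*x) + C2*x*exp(5*x)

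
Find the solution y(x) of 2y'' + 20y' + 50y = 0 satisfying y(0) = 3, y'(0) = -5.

y = 3*exp(-5*x) + 10*x*exp(-5*x)

Divide through by 2: y'' + 10y' + 25y = 0.
Characteristic equation r² + 10r + 25 = 0 has discriminant (10)² - 4·(25) = 0, so r = -5 is a repeated root.
Hence y_h = (C1 + C2*x)*exp(-5*x).
Apply the initial conditions: y(0) = C1 = 3 and y'(0) = C2 - 5*C1 = -5. Solving gives C1 = 3, C2 = 10.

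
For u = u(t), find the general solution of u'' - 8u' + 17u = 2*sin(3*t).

u = sin(3*t)/40 + 3*cos(3*t)/40 + C1*cos(t)*exp(4*t) + C2*exp(4*t)*sin(t)

Characteristic equation r² - 8r + 17 = 0 has discriminant (-8)² - 4·(17) = -4 < 0, so r = 4 ± i.
Hence u_h = C1*cos(t)*exp(4*t) + C2*exp(4*t)*sin(t).
Try u_p = A*cos(3*t) + B*sin(3*t). Substituting and equating the coefficients of cos(3t) and sin(3t) gives A = 3/40, B = 1/40, so u_p = sin(3*t)/40 + 3*cos(3*t)/40.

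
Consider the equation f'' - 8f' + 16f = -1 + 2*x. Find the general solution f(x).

Characteristic equation r² - 8r + 16 = 0 has discriminant (-8)² - 4·(16) = 0, so r = 4 is a repeated root.
Hence f_h = (C1 + C2*x)*exp(4*x).
For the particular solution try f_p = A0 + A1*x. Substituting and matching coefficients of each power of x gives A0 = 0, A1 = 1/8, so f_p = x/8.

f = x/8 + C1*exp(4*x) + C2*x*exp(4*x)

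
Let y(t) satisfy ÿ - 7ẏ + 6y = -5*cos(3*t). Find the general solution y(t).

Characteristic equation r² - 7r + 6 = 0 factors as (r - 6)(r - 1) = 0, so r = 6, 1.
Hence y_h = C1*exp(6*t) + C2*exp(t).
Try y_p = A*cos(3*t) + B*sin(3*t). Substituting and equating the coefficients of cos(3t) and sin(3t) gives A = 1/30, B = 7/30, so y_p = cos(3*t)/30 + 7*sin(3*t)/30.

y = cos(3*t)/30 + 7*sin(3*t)/30 + C1*exp(6*t) + C2*exp(t)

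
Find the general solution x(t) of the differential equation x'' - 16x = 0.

Characteristic equation r² - 16 = 0 factors as (r + 4)(r - 4) = 0, so r = -4, 4.
Hence x_h = C1*exp(-4*t) + C2*exp(4*t).

x = C1*exp(-4*t) + C2*exp(4*t)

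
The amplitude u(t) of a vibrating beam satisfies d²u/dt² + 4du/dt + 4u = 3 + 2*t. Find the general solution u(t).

u = 1/4 + t/2 + C1*exp(-2*t) + C2*t*exp(-2*t)

Characteristic equation r² + 4r + 4 = 0 has discriminant (4)² - 4·(4) = 0, so r = -2 is a repeated root.
Hence u_h = (C1 + C2*t)*exp(-2*t).
For the particular solution try u_p = A0 + A1*t. Substituting and matching coefficients of each power of t gives A0 = 1/4, A1 = 1/2, so u_p = 1/4 + t/2.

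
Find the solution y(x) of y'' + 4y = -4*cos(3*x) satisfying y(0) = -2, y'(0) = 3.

Characteristic equation r² + 4 = 0 has discriminant (0)² - 4·(4) = -16 < 0, so r = ± 2i.
Hence y_h = C1*cos(2*x) + C2*sin(2*x).
Try y_p = A*cos(3*x) + B*sin(3*x). Substituting and equating the coefficients of cos(3x) and sin(3x) gives A = 4/5, B = 0, so y_p = 4*cos(3*x)/5.
General solution: y = 4*cos(3*x)/5 + C1*cos(2*x) + C2*sin(2*x).
Apply the initial conditions: y(0) = 4/5 + C1 = -2 and y'(0) = 2*C2 = 3. Solving gives C1 = -14/5, C2 = 3/2.

y = -14*cos(2*x)/5 + 3*sin(2*x)/2 + 4*cos(3*x)/5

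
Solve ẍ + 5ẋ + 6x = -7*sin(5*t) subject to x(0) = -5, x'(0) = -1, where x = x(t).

x = -499*exp(-2*t)/29 + 133*sin(5*t)/986 + 175*cos(5*t)/986 + 409*exp(-3*t)/34

Characteristic equation r² + 5r + 6 = 0 factors as (r + 2)(r + 3) = 0, so r = -2, -3.
Hence x_h = C1*exp(-2*t) + C2*exp(-3*t).
Try x_p = A*cos(5*t) + B*sin(5*t). Substituting and equating the coefficients of cos(5t) and sin(5t) gives A = 175/986, B = 133/986, so x_p = 133*sin(5*t)/986 + 175*cos(5*t)/986.
General solution: x = 133*sin(5*t)/986 + 175*cos(5*t)/986 + C1*exp(-2*t) + C2*exp(-3*t).
Apply the initial conditions: x(0) = 175/986 + C1 + C2 = -5 and x'(0) = 665/986 - 3*C2 - 2*C1 = -1. Solving gives C1 = -499/29, C2 = 409/34.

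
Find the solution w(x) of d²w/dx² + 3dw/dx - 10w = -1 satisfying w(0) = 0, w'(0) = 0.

w = 1/10 - exp(2*x)/14 - exp(-5*x)/35

Characteristic equation r² + 3r - 10 = 0 factors as (r + 5)(r - 2) = 0, so r = -5, 2.
Hence w_h = C1*exp(-5*x) + C2*exp(2*x).
For the particular solution try w_p = A0. Substituting and matching coefficients of each power of x gives A0 = 1/10, so w_p = 1/10.
General solution: w = 1/10 + C1*exp(-5*x) + C2*exp(2*x).
Apply the initial conditions: w(0) = 1/10 + C1 + C2 = 0 and w'(0) = -5*C1 + 2*C2 = 0. Solving gives C1 = -1/35, C2 = -1/14.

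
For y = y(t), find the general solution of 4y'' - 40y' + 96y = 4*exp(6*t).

Divide through by 4: y'' - 10y' + 24y = exp(6*t).
Characteristic equation r² - 10r + 24 = 0 factors as (r - 6)(r - 4) = 0, so r = 6, 4.
Hence y_h = C1*exp(6*t) + C2*exp(4*t).
Since exp(6*t) solves the homogeneous equation (r = 6 is a root of multiplicity 1), multiply the trial by t. Try y_p = A*t*exp(6*t). Substituting into the equation and dividing by exp(6*t) gives A = 1/2, so y_p = t*exp(6*t)/2.

y = C1*exp(6*t) + C2*exp(4*t) + t*exp(6*t)/2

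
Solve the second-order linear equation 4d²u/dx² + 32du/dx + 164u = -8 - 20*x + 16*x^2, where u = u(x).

u = -1538/68921 - 269*x/1681 + 4*x**2/41 + C1*cos(5*x)*exp(-4*x) + C2*exp(-4*x)*sin(5*x)

Divide through by 4: u'' + 8u' + 41u = -2 - 5*x + 4*x^2.
Characteristic equation r² + 8r + 41 = 0 has discriminant (8)² - 4·(41) = -100 < 0, so r = -4 ± 5i.
Hence u_h = C1*cos(5*x)*exp(-4*x) + C2*exp(-4*x)*sin(5*x).
For the particular solution try u_p = A0 + A1*x + A2*x^2. Substituting and matching coefficients of each power of x gives A0 = -1538/68921, A1 = -269/1681, A2 = 4/41, so u_p = -1538/68921 - 269*x/1681 + 4*x^2/41.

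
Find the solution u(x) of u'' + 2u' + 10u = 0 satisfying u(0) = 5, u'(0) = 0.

Characteristic equation r² + 2r + 10 = 0 has discriminant (2)² - 4·(10) = -36 < 0, so r = -1 ± 3i.
Hence u_h = C1*cos(3*x)*exp(-x) + C2*exp(-x)*sin(3*x).
Apply the initial conditions: u(0) = C1 = 5 and u'(0) = -C1 + 3*C2 = 0. Solving gives C1 = 5, C2 = 5/3.

u = 5*cos(3*x)*exp(-x) + 5*exp(-x)*sin(3*x)/3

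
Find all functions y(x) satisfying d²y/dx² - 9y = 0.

Characteristic equation r² - 9 = 0 factors as (r + 3)(r - 3) = 0, so r = -3, 3.
Hence y_h = C1*exp(-3*x) + C2*exp(3*x).

y = C1*exp(-3*x) + C2*exp(3*x)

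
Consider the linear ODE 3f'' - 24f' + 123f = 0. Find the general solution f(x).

f = C1*cos(5*x)*exp(4*x) + C2*exp(4*x)*sin(5*x)

Divide through by 3: f'' - 8f' + 41f = 0.
Characteristic equation r² - 8r + 41 = 0 has discriminant (-8)² - 4·(41) = -100 < 0, so r = 4 ± 5i.
Hence f_h = C1*cos(5*x)*exp(4*x) + C2*exp(4*x)*sin(5*x).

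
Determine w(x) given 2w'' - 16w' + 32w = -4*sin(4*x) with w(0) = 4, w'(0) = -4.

w = -cos(4*x)/16 + 65*exp(4*x)/16 - 81*x*exp(4*x)/4

Divide through by 2: w'' - 8w' + 16w = -2*sin(4*x).
Characteristic equation r² - 8r + 16 = 0 has discriminant (-8)² - 4·(16) = 0, so r = 4 is a repeated root.
Hence w_h = (C1 + C2*x)*exp(4*x).
Try w_p = A*cos(4*x) + B*sin(4*x). Substituting and equating the coefficients of cos(4x) and sin(4x) gives A = -1/16, B = 0, so w_p = -cos(4*x)/16.
General solution: w = -cos(4*x)/16 + C1*exp(4*x) + C2*x*exp(4*x).
Apply the initial conditions: w(0) = -1/16 + C1 = 4 and w'(0) = C2 + 4*C1 = -4. Solving gives C1 = 65/16, C2 = -81/4.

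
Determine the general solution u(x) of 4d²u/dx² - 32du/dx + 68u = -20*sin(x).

Divide through by 4: u'' - 8u' + 17u = -5*sin(x).
Characteristic equation r² - 8r + 17 = 0 has discriminant (-8)² - 4·(17) = -4 < 0, so r = 4 ± i.
Hence u_h = C1*cos(x)*exp(4*x) + C2*exp(4*x)*sin(x).
Try u_p = A*cos(x) + B*sin(x). Substituting and equating the coefficients of cos(x) and sin(x) gives A = -1/8, B = -1/4, so u_p = -sin(x)/4 - cos(x)/8.

u = -sin(x)/4 - cos(x)/8 + C1*cos(x)*exp(4*x) + C2*exp(4*x)*sin(x)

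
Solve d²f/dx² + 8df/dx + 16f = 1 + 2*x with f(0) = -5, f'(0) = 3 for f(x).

f = -5*exp(-4*x) + x/8 - 137*x*exp(-4*x)/8

Characteristic equation r² + 8r + 16 = 0 has discriminant (8)² - 4·(16) = 0, so r = -4 is a repeated root.
Hence f_h = (C1 + C2*x)*exp(-4*x).
For the particular solution try f_p = A0 + A1*x. Substituting and matching coefficients of each power of x gives A0 = 0, A1 = 1/8, so f_p = x/8.
General solution: f = x/8 + C1*exp(-4*x) + C2*x*exp(-4*x).
Apply the initial conditions: f(0) = C1 = -5 and f'(0) = 1/8 + C2 - 4*C1 = 3. Solving gives C1 = -5, C2 = -137/8.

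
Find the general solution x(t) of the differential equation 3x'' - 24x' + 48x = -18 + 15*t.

x = -7/32 + 5*t/16 + C1*exp(4*t) + C2*t*exp(4*t)

Divide through by 3: x'' - 8x' + 16x = -6 + 5*t.
Characteristic equation r² - 8r + 16 = 0 has discriminant (-8)² - 4·(16) = 0, so r = 4 is a repeated root.
Hence x_h = (C1 + C2*t)*exp(4*t).
For the particular solution try x_p = A0 + A1*t. Substituting and matching coefficients of each power of t gives A0 = -7/32, A1 = 5/16, so x_p = -7/32 + 5*t/16.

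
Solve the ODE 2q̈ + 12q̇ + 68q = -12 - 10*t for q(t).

Divide through by 2: q'' + 6q' + 34q = -6 - 5*t.
Characteristic equation r² + 6r + 34 = 0 has discriminant (6)² - 4·(34) = -100 < 0, so r = -3 ± 5i.
Hence q_h = C1*cos(5*t)*exp(-3*t) + C2*exp(-3*t)*sin(5*t).
For the particular solution try q_p = A0 + A1*t. Substituting and matching coefficients of each power of t gives A0 = -87/578, A1 = -5/34, so q_p = -87/578 - 5*t/34.

q = -87/578 - 5*t/34 + C1*cos(5*t)*exp(-3*t) + C2*exp(-3*t)*sin(5*t)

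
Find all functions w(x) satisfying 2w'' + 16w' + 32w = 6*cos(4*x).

w = 3*sin(4*x)/32 + C1*exp(-4*x) + C2*x*exp(-4*x)

Divide through by 2: w'' + 8w' + 16w = 3*cos(4*x).
Characteristic equation r² + 8r + 16 = 0 has discriminant (8)² - 4·(16) = 0, so r = -4 is a repeated root.
Hence w_h = (C1 + C2*x)*exp(-4*x).
Try w_p = A*cos(4*x) + B*sin(4*x). Substituting and equating the coefficients of cos(4x) and sin(4x) gives A = 0, B = 3/32, so w_p = 3*sin(4*x)/32.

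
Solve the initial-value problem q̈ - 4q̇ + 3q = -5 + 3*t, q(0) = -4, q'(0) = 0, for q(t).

q = -1/3 + t - 5*exp(t) + 4*exp(3*t)/3

Characteristic equation r² - 4r + 3 = 0 factors as (r - 3)(r - 1) = 0, so r = 3, 1.
Hence q_h = C1*exp(3*t) + C2*exp(t).
For the particular solution try q_p = A0 + A1*t. Substituting and matching coefficients of each power of t gives A0 = -1/3, A1 = 1, so q_p = -1/3 + t.
General solution: q = -1/3 + t + C1*exp(3*t) + C2*exp(t).
Apply the initial conditions: q(0) = -1/3 + C1 + C2 = -4 and q'(0) = 1 + C2 + 3*C1 = 0. Solving gives C1 = 4/3, C2 = -5.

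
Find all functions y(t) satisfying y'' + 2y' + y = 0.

Characteristic equation r² + 2r + 1 = 0 has discriminant (2)² - 4·(1) = 0, so r = -1 is a repeated root.
Hence y_h = (C1 + C2*t)*exp(-t).

y = C1*exp(-t) + C2*t*exp(-t)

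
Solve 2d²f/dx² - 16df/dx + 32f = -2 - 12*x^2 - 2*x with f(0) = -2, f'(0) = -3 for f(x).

f = -15/64 - 113*exp(4*x)/64 - 7*x/16 - 3*x**2/8 + 9*x*exp(4*x)/2

Divide through by 2: f'' - 8f' + 16f = -1 - x - 6*x^2.
Characteristic equation r² - 8r + 16 = 0 has discriminant (-8)² - 4·(16) = 0, so r = 4 is a repeated root.
Hence f_h = (C1 + C2*x)*exp(4*x).
For the particular solution try f_p = A0 + A1*x + A2*x^2. Substituting and matching coefficients of each power of x gives A0 = -15/64, A1 = -7/16, A2 = -3/8, so f_p = -15/64 - 7*x/16 - 3*x^2/8.
General solution: f = -15/64 - 7*x/16 - 3*x^2/8 + C1*exp(4*x) + C2*x*exp(4*x).
Apply the initial conditions: f(0) = -15/64 + C1 = -2 and f'(0) = -7/16 + C2 + 4*C1 = -3. Solving gives C1 = -113/64, C2 = 9/2.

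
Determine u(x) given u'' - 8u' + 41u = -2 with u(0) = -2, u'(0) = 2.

u = -2/41 - 80*cos(5*x)*exp(4*x)/41 + 402*exp(4*x)*sin(5*x)/205

Characteristic equation r² - 8r + 41 = 0 has discriminant (-8)² - 4·(41) = -100 < 0, so r = 4 ± 5i.
Hence u_h = C1*cos(5*x)*exp(4*x) + C2*exp(4*x)*sin(5*x).
For the particular solution try u_p = A0. Substituting and matching coefficients of each power of x gives A0 = -2/41, so u_p = -2/41.
General solution: u = -2/41 + C1*cos(5*x)*exp(4*x) + C2*exp(4*x)*sin(5*x).
Apply the initial conditions: u(0) = -2/41 + C1 = -2 and u'(0) = 4*C1 + 5*C2 = 2. Solving gives C1 = -80/41, C2 = 402/205.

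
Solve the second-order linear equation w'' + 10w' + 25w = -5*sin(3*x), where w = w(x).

w = -20*sin(3*x)/289 + 75*cos(3*x)/578 + C1*exp(-5*x) + C2*x*exp(-5*x)

Characteristic equation r² + 10r + 25 = 0 has discriminant (10)² - 4·(25) = 0, so r = -5 is a repeated root.
Hence w_h = (C1 + C2*x)*exp(-5*x).
Try w_p = A*cos(3*x) + B*sin(3*x). Substituting and equating the coefficients of cos(3x) and sin(3x) gives A = 75/578, B = -20/289, so w_p = -20*sin(3*x)/289 + 75*cos(3*x)/578.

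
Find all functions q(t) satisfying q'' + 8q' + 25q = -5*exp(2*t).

Characteristic equation r² + 8r + 25 = 0 has discriminant (8)² - 4·(25) = -36 < 0, so r = -4 ± 3i.
Hence q_h = C1*cos(3*t)*exp(-4*t) + C2*exp(-4*t)*sin(3*t).
Try q_p = A*exp(2*t). Substituting into the equation and dividing by exp(2*t) gives A = -1/9, so q_p = -exp(2*t)/9.

q = -exp(2*t)/9 + C1*cos(3*t)*exp(-4*t) + C2*exp(-4*t)*sin(3*t)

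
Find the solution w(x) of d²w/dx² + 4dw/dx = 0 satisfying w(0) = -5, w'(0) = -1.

w = -21/4 + exp(-4*x)/4

Characteristic equation r² + 4r = 0 factors as (r + 4)r = 0, so r = -4, 0.
Hence w_h = C1*exp(-4*x) + C2.
Apply the initial conditions: w(0) = C1 + C2 = -5 and w'(0) = -4*C1 = -1. Solving gives C1 = 1/4, C2 = -21/4.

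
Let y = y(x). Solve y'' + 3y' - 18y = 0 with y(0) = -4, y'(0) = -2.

Characteristic equation r² + 3r - 18 = 0 factors as (r - 3)(r + 6) = 0, so r = 3, -6.
Hence y_h = C1*exp(3*x) + C2*exp(-6*x).
Apply the initial conditions: y(0) = C1 + C2 = -4 and y'(0) = -6*C2 + 3*C1 = -2. Solving gives C1 = -26/9, C2 = -10/9.

y = -26*exp(3*x)/9 - 10*exp(-6*x)/9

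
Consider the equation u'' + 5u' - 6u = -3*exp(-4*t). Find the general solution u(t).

Characteristic equation r² + 5r - 6 = 0 factors as (r - 1)(r + 6) = 0, so r = 1, -6.
Hence u_h = C1*exp(t) + C2*exp(-6*t).
Try u_p = A*exp(-4*t). Substituting into the equation and dividing by exp(-4*t) gives A = 3/10, so u_p = 3*exp(-4*t)/10.

u = 3*exp(-4*t)/10 + C1*exp(t) + C2*exp(-6*t)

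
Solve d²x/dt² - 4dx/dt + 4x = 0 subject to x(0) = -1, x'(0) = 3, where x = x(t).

Characteristic equation r² - 4r + 4 = 0 has discriminant (-4)² - 4·(4) = 0, so r = 2 is a repeated root.
Hence x_h = (C1 + C2*t)*exp(2*t).
Apply the initial conditions: x(0) = C1 = -1 and x'(0) = C2 + 2*C1 = 3. Solving gives C1 = -1, C2 = 5.

x = -exp(2*t) + 5*t*exp(2*t)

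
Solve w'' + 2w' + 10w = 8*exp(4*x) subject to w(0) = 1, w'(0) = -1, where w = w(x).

Characteristic equation r² + 2r + 10 = 0 has discriminant (2)² - 4·(10) = -36 < 0, so r = -1 ± 3i.
Hence w_h = C1*cos(3*x)*exp(-x) + C2*exp(-x)*sin(3*x).
Try w_p = A*exp(4*x). Substituting into the equation and dividing by exp(4*x) gives A = 4/17, so w_p = 4*exp(4*x)/17.
General solution: w = 4*exp(4*x)/17 + C1*cos(3*x)*exp(-x) + C2*exp(-x)*sin(3*x).
Apply the initial conditions: w(0) = 4/17 + C1 = 1 and w'(0) = 16/17 - C1 + 3*C2 = -1. Solving gives C1 = 13/17, C2 = -20/51.

w = 4*exp(4*x)/17 - 20*exp(-x)*sin(3*x)/51 + 13*cos(3*x)*exp(-x)/17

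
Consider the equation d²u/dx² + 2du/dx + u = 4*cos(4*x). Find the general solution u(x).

Characteristic equation r² + 2r + 1 = 0 has discriminant (2)² - 4·(1) = 0, so r = -1 is a repeated root.
Hence u_h = (C1 + C2*x)*exp(-x).
Try u_p = A*cos(4*x) + B*sin(4*x). Substituting and equating the coefficients of cos(4x) and sin(4x) gives A = -60/289, B = 32/289, so u_p = -60*cos(4*x)/289 + 32*sin(4*x)/289.

u = -60*cos(4*x)/289 + 32*sin(4*x)/289 + C1*exp(-x) + C2*x*exp(-x)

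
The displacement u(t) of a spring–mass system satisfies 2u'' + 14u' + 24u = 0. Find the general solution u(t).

Divide through by 2: u'' + 7u' + 12u = 0.
Characteristic equation r² + 7r + 12 = 0 factors as (r + 3)(r + 4) = 0, so r = -3, -4.
Hence u_h = C1*exp(-3*t) + C2*exp(-4*t).

u = C1*exp(-3*t) + C2*exp(-4*t)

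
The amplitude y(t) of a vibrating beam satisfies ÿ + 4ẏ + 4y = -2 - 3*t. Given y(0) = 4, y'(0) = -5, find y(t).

y = 1/4 - 3*t/4 + 15*exp(-2*t)/4 + 13*t*exp(-2*t)/4

Characteristic equation r² + 4r + 4 = 0 has discriminant (4)² - 4·(4) = 0, so r = -2 is a repeated root.
Hence y_h = (C1 + C2*t)*exp(-2*t).
For the particular solution try y_p = A0 + A1*t. Substituting and matching coefficients of each power of t gives A0 = 1/4, A1 = -3/4, so y_p = 1/4 - 3*t/4.
General solution: y = 1/4 - 3*t/4 + C1*exp(-2*t) + C2*t*exp(-2*t).
Apply the initial conditions: y(0) = 1/4 + C1 = 4 and y'(0) = -3/4 + C2 - 2*C1 = -5. Solving gives C1 = 15/4, C2 = 13/4.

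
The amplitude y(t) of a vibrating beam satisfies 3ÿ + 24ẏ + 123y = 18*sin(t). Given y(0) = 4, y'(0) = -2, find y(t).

Divide through by 3: y'' + 8y' + 41y = 6*sin(t).
Characteristic equation r² + 8r + 41 = 0 has discriminant (8)² - 4·(41) = -100 < 0, so r = -4 ± 5i.
Hence y_h = C1*cos(5*t)*exp(-4*t) + C2*exp(-4*t)*sin(5*t).
Try y_p = A*cos(t) + B*sin(t). Substituting and equating the coefficients of cos(t) and sin(t) gives A = -3/104, B = 15/104, so y_p = -3*cos(t)/104 + 15*sin(t)/104.
General solution: y = -3*cos(t)/104 + 15*sin(t)/104 + C1*cos(5*t)*exp(-4*t) + C2*exp(-4*t)*sin(5*t).
Apply the initial conditions: y(0) = -3/104 + C1 = 4 and y'(0) = 15/104 - 4*C1 + 5*C2 = -2. Solving gives C1 = 419/104, C2 = 1453/520.

y = -3*cos(t)/104 + 15*sin(t)/104 + 419*cos(5*t)*exp(-4*t)/104 + 1453*exp(-4*t)*sin(5*t)/520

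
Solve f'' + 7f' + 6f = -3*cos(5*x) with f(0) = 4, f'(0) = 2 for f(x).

Characteristic equation r² + 7r + 6 = 0 factors as (r + 1)(r + 6) = 0, so r = -1, -6.
Hence f_h = C1*exp(-x) + C2*exp(-6*x).
Try f_p = A*cos(5*x) + B*sin(5*x). Substituting and equating the coefficients of cos(5x) and sin(5x) gives A = 57/1586, B = -105/1586, so f_p = -105*sin(5*x)/1586 + 57*cos(5*x)/1586.
General solution: f = -105*sin(5*x)/1586 + 57*cos(5*x)/1586 + C1*exp(-x) + C2*exp(-6*x).
Apply the initial conditions: f(0) = 57/1586 + C1 + C2 = 4 and f'(0) = -525/1586 - C1 - 6*C2 = 2. Solving gives C1 = 679/130, C2 = -384/305.

f = -384*exp(-6*x)/305 - 105*sin(5*x)/1586 + 57*cos(5*x)/1586 + 679*exp(-x)/130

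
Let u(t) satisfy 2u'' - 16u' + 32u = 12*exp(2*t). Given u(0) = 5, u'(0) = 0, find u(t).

u = 3*exp(2*t)/2 + 7*exp(4*t)/2 - 17*t*exp(4*t)

Divide through by 2: u'' - 8u' + 16u = 6*exp(2*t).
Characteristic equation r² - 8r + 16 = 0 has discriminant (-8)² - 4·(16) = 0, so r = 4 is a repeated root.
Hence u_h = (C1 + C2*t)*exp(4*t).
Try u_p = A*exp(2*t). Substituting into the equation and dividing by exp(2*t) gives A = 3/2, so u_p = 3*exp(2*t)/2.
General solution: u = 3*exp(2*t)/2 + C1*exp(4*t) + C2*t*exp(4*t).
Apply the initial conditions: u(0) = 3/2 + C1 = 5 and u'(0) = 3 + C2 + 4*C1 = 0. Solving gives C1 = 7/2, C2 = -17.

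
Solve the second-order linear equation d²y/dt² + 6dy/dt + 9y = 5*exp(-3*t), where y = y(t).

y = C1*exp(-3*t) + 5*t**2*exp(-3*t)/2 + C2*t*exp(-3*t)

Characteristic equation r² + 6r + 9 = 0 has discriminant (6)² - 4·(9) = 0, so r = -3 is a repeated root.
Hence y_h = (C1 + C2*t)*exp(-3*t).
Since exp(-3*t) solves the homogeneous equation (r = -3 is a root of multiplicity 2), multiply the trial by t^2. Try y_p = A*t^2*exp(-3*t). Substituting into the equation and dividing by exp(-3*t) gives A = 5/2, so y_p = 5*t^2*exp(-3*t)/2.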